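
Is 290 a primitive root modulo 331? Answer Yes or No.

No

φ(331) = 331 − 1 = 330 = 2 · 3 · 5 · 11.
Test 290^(330/q) mod 331 for each prime factor q of 330:
290^165 ≡ 1 (mod 331)  [q = 2: ≡ 1 ✗]
290^110 ≡ 299 (mod 331)  [q = 3: ≢ 1 ✓]
290^66 ≡ 323 (mod 331)  [q = 5: ≢ 1 ✓]
290^30 ≡ 270 (mod 331)  [q = 11: ≢ 1 ✓]
290^165 ≡ 1 shows ord(290) | 165, strictly less than φ(331); not a primitive root.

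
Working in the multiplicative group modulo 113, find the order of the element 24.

112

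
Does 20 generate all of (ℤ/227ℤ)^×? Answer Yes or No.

Yes

φ(227) = 227 − 1 = 226 = 2 · 113.
An element g generates (Z/227Z)^× iff g^(226/q) ≢ 1 (mod 227) for each prime q ∈ {2, 113}.
20^113 ≡ 226 (mod 227)  [q = 2: ≢ 1 ✓]
20^2 ≡ 173 (mod 227)  [q = 113: ≢ 1 ✓]
All checks pass, so 20 has order 226 and is a primitive root modulo 227.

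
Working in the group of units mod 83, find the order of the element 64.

ord(64) | φ(83) = 83 − 1 = 82 = 2 · 41.
Divisors of 82: 1, 2, 41, 82.
Evaluate successive powers at the divisors of 82:
64^1 ≡ 64
64^2 ≡ 29
64^41 ≡ 1
So ord_83(64) = 41.

41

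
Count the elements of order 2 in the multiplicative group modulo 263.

φ(263) = 263 − 1 = 262 = 2 · 131.
Since (Z/263Z)^× is cyclic of order 262, the number of elements of order d is φ(d) when d | 262 and 0 otherwise.
2 | 262, and φ(2) = 2 − 1 = 1.

1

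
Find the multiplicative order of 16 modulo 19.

9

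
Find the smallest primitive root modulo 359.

7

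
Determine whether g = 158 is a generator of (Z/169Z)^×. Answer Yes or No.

φ(169) = φ(13^2) = 13·(13−1) = 156 = 2^2 · 3 · 13.
158 is a primitive root mod 169 iff 158^(φ(169)/q) ≢ 1 for every prime q | φ(169), i.e. q ∈ {2, 3, 13}.
158^78 ≡ 168 (mod 169)  [q = 2: ≢ 1 ✓]
158^52 ≡ 146 (mod 169)  [q = 3: ≢ 1 ✓]
158^12 ≡ 131 (mod 169)  [q = 13: ≢ 1 ✓]
Every test exponent gives a nontrivial residue, hence 158 generates the full group.

Yes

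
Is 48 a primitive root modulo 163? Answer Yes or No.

No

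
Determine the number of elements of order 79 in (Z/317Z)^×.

φ(317) = 317 − 1 = 316 = 2^2 · 79.
Since (Z/317Z)^× is cyclic of order 316, the number of elements of order d is φ(d) when d | 316 and 0 otherwise.
79 | 316, and φ(79) = 79 − 1 = 78.

78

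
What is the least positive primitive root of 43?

φ(43) = 43 − 1 = 42 = 2 · 3 · 7.
g is a primitive root iff g^(42/q) ≢ 1 (mod 43) for each prime q ∈ {2, 3, 7}.
g = 2: 2^21 ≡ 42; 2^14 ≡ 1 — hits 1, so not a primitive root.
g = 3: 3^21 ≡ 42; 3^14 ≡ 36; 3^6 ≡ 41 — none is 1, so 3 is a primitive root.
The smallest primitive root modulo 43 is 3.

3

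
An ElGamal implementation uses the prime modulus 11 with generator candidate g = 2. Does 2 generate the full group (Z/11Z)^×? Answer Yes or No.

Yes

φ(11) = 11 − 1 = 10 = 2 · 5.
It suffices to check that the order of 2 is not a proper divisor of 10: compute 2^(10/q) for q ∈ {2, 5}.
2^5 ≡ 10 (mod 11)  [q = 2: ≢ 1 ✓]
2^2 ≡ 4 (mod 11)  [q = 5: ≢ 1 ✓]
Every test exponent gives a nontrivial residue, hence 2 generates the full group.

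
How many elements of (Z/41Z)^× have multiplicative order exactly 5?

4

φ(41) = 41 − 1 = 40 = 2^3 · 5.
(Z/41Z)^× is cyclic (|G| = 40); a cyclic group of order m has exactly φ(d) elements of each order d | m, and none otherwise.
5 | 40, and φ(5) = 5 − 1 = 4.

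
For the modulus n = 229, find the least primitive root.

φ(229) = 229 − 1 = 228 = 2^2 · 3 · 19.
Test candidates g = 2, 3, … against the prime factors q ∈ {2, 3, 19} of φ(229): g is a generator iff g^(228/q) ≢ 1 for every such q.
g = 2: 2^114 ≡ 228; 2^76 ≡ 1 — hits 1, so not a primitive root.
g = 3: 3^114 ≡ 1 — hits 1, so not a primitive root.
g = 4: 4^114 ≡ 1 — hits 1, so not a primitive root.
g = 5: 5^114 ≡ 1 — hits 1, so not a primitive root.
g = 6: 6^114 ≡ 228; 6^76 ≡ 134; 6^12 ≡ 165 — none is 1, so 6 is a primitive root.
So 6 is the smallest generator of (Z/229Z)^×.

6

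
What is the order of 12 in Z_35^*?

Since 12 ∈ (Z/35Z)^×, its order divides φ(35) = φ(5·7) = (5−1)·(7−1) = 4·6 = 24 = 2^3 · 3.
Divisors of 24: 1, 2, 3, 4, 6, 8, 12, 24.
Test each divisor d:
12^1 ≡ 12 (mod 35)
12^2 ≡ 4 (mod 35)
12^3 ≡ 13 (mod 35)
12^4 ≡ 16 (mod 35)
12^6 ≡ 29 (mod 35)
12^8 ≡ 11 (mod 35)
12^12 ≡ 1 (mod 35) ✓
Hence ord(12) = 12.

12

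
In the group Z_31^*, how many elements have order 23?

φ(31) = 31 − 1 = 30 = 2 · 3 · 5.
(Z/31Z)^× is cyclic (|G| = 30); a cyclic group of order m has exactly φ(d) elements of each order d | m, and none otherwise.
23 does not divide 30, so no element of (Z/31Z)^× has order 23.

0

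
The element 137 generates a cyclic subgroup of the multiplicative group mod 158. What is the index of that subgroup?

ord(137) | φ(158) = φ(2)·φ(79) = 1·78 = 78 = 2 · 3 · 13.
Divisors of 78: 1, 2, 3, 6, 13, 26, 39, 78.
Check 137^d mod 158 for each divisor in increasing order:
137^1 ≡ 137 (mod 158)
137^2 ≡ 125 (mod 158)
137^3 ≡ 61 (mod 158)
137^6 ≡ 87 (mod 158)
137^13 ≡ 157 (mod 158)
137^26 ≡ 1 (mod 158) ✓
Thus |⟨137⟩| = ord(137) = 26.
The index is φ(158) / ord(137) = 78 / 26 = 3.

3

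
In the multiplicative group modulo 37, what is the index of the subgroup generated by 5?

1

The order of 5 must divide φ(37) = 37 − 1 = 36 = 2^2 · 3^2.
Divisors of 36: 1, 2, 3, 4, 6, 9, 12, 18, 36.
Compute 5^d (mod 37) for the divisors d until we hit 1:
5^1 ≡ 5 (mod 37)
5^2 ≡ 25 (mod 37)
5^3 ≡ 14 (mod 37)
5^4 ≡ 33 (mod 37)
5^6 ≡ 11 (mod 37)
5^9 ≡ 6 (mod 37)
5^12 ≡ 10 (mod 37)
5^18 ≡ 36 (mod 37)
5^36 ≡ 1 (mod 37) ✓
Thus |⟨5⟩| = ord(5) = 36.
[(Z/37Z)^× : ⟨5⟩] = 36/36 = 1.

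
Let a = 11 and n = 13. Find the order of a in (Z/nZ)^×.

12

By Lagrange's theorem, ord_13(11) divides φ(13) = 13 − 1 = 12 = 2^2 · 3.
Divisors of 12: 1, 2, 3, 4, 6, 12.
Evaluate successive powers at the divisors of 12:
11^1 ≡ 11 (mod 13)
11^2 ≡ 4 (mod 13)
11^3 ≡ 5 (mod 13)
11^4 ≡ 3 (mod 13)
11^6 ≡ 12 (mod 13)
11^12 ≡ 1 (mod 13) ✓
Therefore the multiplicative order of 11 modulo 13 is 12.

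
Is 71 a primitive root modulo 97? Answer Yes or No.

φ(97) = 97 − 1 = 96 = 2^5 · 3.
71 is a primitive root mod 97 iff 71^(φ(97)/q) ≢ 1 for every prime q | φ(97), i.e. q ∈ {2, 3}.
71^48 ≡ 96 (mod 97)  [q = 2: ≢ 1 ✓]
71^32 ≡ 61 (mod 97)  [q = 3: ≢ 1 ✓]
None equal 1, so ord_97(71) = 96: 71 is a primitive root.

Yes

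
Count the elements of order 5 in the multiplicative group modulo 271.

4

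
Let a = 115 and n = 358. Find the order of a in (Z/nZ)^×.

178

Since 115 ∈ (Z/358Z)^×, its order divides φ(358) = φ(2)·φ(179) = 1·178 = 178 = 2 · 89.
Divisors of 178: 1, 2, 89, 178.
Compute 115^d (mod 358) for the divisors d until we hit 1:
115^1 ≡ 115
115^2 ≡ 337
115^89 ≡ 357
115^178 ≡ 1
So ord_358(115) = 178.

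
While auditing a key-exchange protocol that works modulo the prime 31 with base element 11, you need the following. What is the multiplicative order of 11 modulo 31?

30

The order of 11 must divide φ(31) = 31 − 1 = 30 = 2 · 3 · 5.
Divisors of 30: 1, 2, 3, 5, 6, 10, 15, 30.
Check 11^d mod 31 for each divisor in increasing order:
11^1 ≡ 11
11^2 ≡ 28
11^3 ≡ 29
11^5 ≡ 6
11^6 ≡ 4
11^10 ≡ 5
11^15 ≡ 30
11^30 ≡ 1
So ord_31(11) = 30.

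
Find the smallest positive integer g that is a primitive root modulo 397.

5

φ(397) = 397 − 1 = 396 = 2^2 · 3^2 · 11.
g is a primitive root iff g^(396/q) ≢ 1 (mod 397) for each prime q ∈ {2, 3, 11}.
g = 2: 2^198 ≡ 396; 2^132 ≡ 1 — hits 1, so not a primitive root.
g = 3: 3^198 ≡ 1 — hits 1, so not a primitive root.
g = 4: 4^198 ≡ 1 — hits 1, so not a primitive root.
g = 5: 5^198 ≡ 396; 5^132 ≡ 362; 5^36 ≡ 290 — none is 1, so 5 is a primitive root.
So 5 is the smallest generator of (Z/397Z)^×.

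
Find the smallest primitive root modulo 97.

5

φ(97) = 97 − 1 = 96 = 2^5 · 3.
g is a primitive root iff g^(96/q) ≢ 1 (mod 97) for each prime q ∈ {2, 3}.
g = 2: 2^48 ≡ 1 — hits 1, so not a primitive root.
g = 3: 3^48 ≡ 1 — hits 1, so not a primitive root.
g = 4: 4^48 ≡ 1 — hits 1, so not a primitive root.
g = 5: 5^48 ≡ 96; 5^32 ≡ 35 — none is 1, so 5 is a primitive root.
Hence the least primitive root of 97 is 5.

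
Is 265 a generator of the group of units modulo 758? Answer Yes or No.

φ(758) = φ(2)·φ(379) = 1·378 = 378 = 2 · 3^3 · 7.
An element g generates (Z/758Z)^× iff g^(378/q) ≢ 1 (mod 758) for each prime q ∈ {2, 3, 7}.
265^189 ≡ 757 (mod 758)  [q = 2: ≢ 1 ✓]
265^126 ≡ 327 (mod 758)  [q = 3: ≢ 1 ✓]
265^54 ≡ 473 (mod 758)  [q = 7: ≢ 1 ✓]
All checks pass, so 265 has order 378 and is a primitive root modulo 758.

Yes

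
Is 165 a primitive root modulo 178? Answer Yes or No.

φ(178) = φ(2)·φ(89) = 1·88 = 88 = 2^3 · 11.
An element g generates (Z/178Z)^× iff g^(88/q) ≢ 1 (mod 178) for each prime q ∈ {2, 11}.
165^44 ≡ 177 (mod 178)  [q = 2: ≢ 1 ✓]
165^8 ≡ 153 (mod 178)  [q = 11: ≢ 1 ✓]
All checks pass, so 165 has order 88 and is a primitive root modulo 178.

Yes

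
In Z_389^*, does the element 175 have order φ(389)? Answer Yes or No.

φ(389) = 389 − 1 = 388 = 2^2 · 97.
175 is a primitive root mod 389 iff 175^(φ(389)/q) ≢ 1 for every prime q | φ(389), i.e. q ∈ {2, 97}.
175^194 ≡ 1 (mod 389)  [q = 2: ≡ 1 ✗]
175^4 ≡ 344 (mod 389)  [q = 97: ≢ 1 ✓]
The check at q = 2 fails, so 175 generates a proper subgroup.

No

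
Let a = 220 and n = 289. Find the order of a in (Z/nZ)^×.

34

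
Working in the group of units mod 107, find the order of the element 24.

106

ord(24) | φ(107) = 107 − 1 = 106 = 2 · 53.
Divisors of 106: 1, 2, 53, 106.
Check 24^d mod 107 for each divisor in increasing order:
24^1 ≡ 24
24^2 ≡ 41
24^53 ≡ 106
24^106 ≡ 1
The smallest such exponent is 106, so the order of 24 is 106.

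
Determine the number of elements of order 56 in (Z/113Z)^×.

24

φ(113) = 113 − 1 = 112 = 2^4 · 7.
In a cyclic group of order 112, there are φ(d) elements of order d for each divisor d of 112, and zero for non-divisors.
56 = 2^3 · 7 divides 112, and φ(56) = 24.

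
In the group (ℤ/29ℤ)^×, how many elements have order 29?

0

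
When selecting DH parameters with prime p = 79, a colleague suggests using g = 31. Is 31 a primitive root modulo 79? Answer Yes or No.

φ(79) = 79 − 1 = 78 = 2 · 3 · 13.
It suffices to check that the order of 31 is not a proper divisor of 78: compute 31^(78/q) for q ∈ {2, 3, 13}.
31^39 ≡ 1 (mod 79)  [q = 2: ≡ 1 ✗]
31^26 ≡ 55 (mod 79)  [q = 3: ≢ 1 ✓]
31^6 ≡ 64 (mod 79)  [q = 13: ≢ 1 ✓]
Since 31^39 ≡ 1, the order of 31 divides 39 < 78, so 31 is not a primitive root.

No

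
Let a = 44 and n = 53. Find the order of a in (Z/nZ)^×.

The order of 44 must divide φ(53) = 53 − 1 = 52 = 2^2 · 13.
Divisors of 52: 1, 2, 4, 13, 26, 52.
Compute 44^d (mod 53) for the divisors d until we hit 1:
44^1 ≡ 44
44^2 ≡ 28
44^4 ≡ 42
44^13 ≡ 1
So ord_53(44) = 13.

13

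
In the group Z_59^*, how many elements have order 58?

28

φ(59) = 59 − 1 = 58 = 2 · 29.
(Z/59Z)^× is cyclic (|G| = 58); a cyclic group of order m has exactly φ(d) elements of each order d | m, and none otherwise.
58 = 2 · 29 divides 58, and φ(58) = 28.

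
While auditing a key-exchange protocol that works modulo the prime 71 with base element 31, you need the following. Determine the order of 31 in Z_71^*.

70

ord(31) | φ(71) = 71 − 1 = 70 = 2 · 5 · 7.
Divisors of 70: 1, 2, 5, 7, 10, 14, 35, 70.
Test each divisor d:
31^1 ≡ 31 (mod 71)
31^2 ≡ 38 (mod 71)
31^5 ≡ 34 (mod 71)
31^7 ≡ 14 (mod 71)
31^10 ≡ 20 (mod 71)
31^14 ≡ 54 (mod 71)
31^35 ≡ 70 (mod 71)
31^70 ≡ 1 (mod 71) ✓
Therefore the multiplicative order of 31 modulo 71 is 70.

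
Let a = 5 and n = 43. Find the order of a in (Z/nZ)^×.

The order of 5 must divide φ(43) = 43 − 1 = 42 = 2 · 3 · 7.
Divisors of 42: 1, 2, 3, 6, 7, 14, 21, 42.
Test each divisor d:
5^1 ≡ 5
5^2 ≡ 25
5^3 ≡ 39
5^6 ≡ 16
5^7 ≡ 37
5^14 ≡ 36
5^21 ≡ 42
5^42 ≡ 1
Hence ord(5) = 42.

42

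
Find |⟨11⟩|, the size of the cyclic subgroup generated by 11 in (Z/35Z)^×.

3

Since 11 ∈ (Z/35Z)^×, its order divides φ(35) = φ(5·7) = (5−1)·(7−1) = 4·6 = 24 = 2^3 · 3.
Divisors of 24: 1, 2, 3, 4, 6, 8, 12, 24.
Check 11^d mod 35 for each divisor in increasing order:
11^1 ≡ 11
11^2 ≡ 16
11^3 ≡ 1
Therefore the multiplicative order of 11 modulo 35 is 3.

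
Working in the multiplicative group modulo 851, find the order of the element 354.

ord(354) | φ(851) = φ(23·37) = (23−1)·(37−1) = 22·36 = 792 = 2^3 · 3^2 · 11.
Divisors of 792: 1, 2, 3, 4, 6, 8, 9, 11, 12, 18, 22, 24, 33, 36, 44, 66, 72, 88, 99, 132, 198, 264, 396, 792.
Test each divisor d:
354^1 ≡ 354 (mod 851)
354^2 ≡ 219 (mod 851)
354^3 ≡ 85 (mod 851)
354^4 ≡ 305 (mod 851)
354^6 ≡ 417 (mod 851)
354^8 ≡ 266 (mod 851)
354^9 ≡ 554 (mod 851)
354^11 ≡ 484 (mod 851)
354^12 ≡ 285 (mod 851)
354^18 ≡ 556 (mod 851)
354^22 ≡ 231 (mod 851)
354^24 ≡ 380 (mod 851)
354^33 ≡ 323 (mod 851)
354^36 ≡ 223 (mod 851)
354^44 ≡ 599 (mod 851)
354^66 ≡ 507 (mod 851)
354^72 ≡ 371 (mod 851)
354^88 ≡ 530 (mod 851)
354^99 ≡ 369 (mod 851)
354^132 ≡ 47 (mod 851)
354^198 ≡ 1 (mod 851) ✓
The smallest such exponent is 198, so the order of 354 is 198.

198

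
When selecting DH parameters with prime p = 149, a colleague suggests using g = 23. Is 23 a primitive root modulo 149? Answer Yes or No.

Yes

φ(149) = 149 − 1 = 148 = 2^2 · 37.
23 is a primitive root mod 149 iff 23^(φ(149)/q) ≢ 1 for every prime q | φ(149), i.e. q ∈ {2, 37}.
23^74 ≡ 148 (mod 149)  [q = 2: ≢ 1 ✓]
23^4 ≡ 19 (mod 149)  [q = 37: ≢ 1 ✓]
Every test exponent gives a nontrivial residue, hence 23 generates the full group.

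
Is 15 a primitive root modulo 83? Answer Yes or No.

Yes

φ(83) = 83 − 1 = 82 = 2 · 41.
It suffices to check that the order of 15 is not a proper divisor of 82: compute 15^(82/q) for q ∈ {2, 41}.
15^41 ≡ 82 (mod 83)  [q = 2: ≢ 1 ✓]
15^2 ≡ 59 (mod 83)  [q = 41: ≢ 1 ✓]
Every test exponent gives a nontrivial residue, hence 15 generates the full group.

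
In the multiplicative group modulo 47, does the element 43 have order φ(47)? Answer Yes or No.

φ(47) = 47 − 1 = 46 = 2 · 23.
It suffices to check that the order of 43 is not a proper divisor of 46: compute 43^(46/q) for q ∈ {2, 23}.
43^23 ≡ 46 (mod 47)  [q = 2: ≢ 1 ✓]
43^2 ≡ 16 (mod 47)  [q = 23: ≢ 1 ✓]
Every test exponent gives a nontrivial residue, hence 43 generates the full group.

Yes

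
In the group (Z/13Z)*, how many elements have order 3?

φ(13) = 13 − 1 = 12 = 2^2 · 3.
Since (Z/13Z)^× is cyclic of order 12, the number of elements of order d is φ(d) when d | 12 and 0 otherwise.
3 | 12, and φ(3) = 3 − 1 = 2.

2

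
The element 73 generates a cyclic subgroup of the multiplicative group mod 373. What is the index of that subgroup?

4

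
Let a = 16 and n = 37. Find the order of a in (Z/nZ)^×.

By Lagrange's theorem, ord_37(16) divides φ(37) = 37 − 1 = 36 = 2^2 · 3^2.
Divisors of 36: 1, 2, 3, 4, 6, 9, 12, 18, 36.
Evaluate successive powers at the divisors of 36:
16^1 ≡ 16 (mod 37)
16^2 ≡ 34 (mod 37)
16^3 ≡ 26 (mod 37)
16^4 ≡ 9 (mod 37)
16^6 ≡ 10 (mod 37)
16^9 ≡ 1 (mod 37) ✓
So ord_37(16) = 9.

9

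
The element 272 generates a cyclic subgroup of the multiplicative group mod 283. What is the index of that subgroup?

1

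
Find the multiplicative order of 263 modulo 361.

Since 263 ∈ (Z/361Z)^×, its order divides φ(361) = φ(19^2) = 19·(19−1) = 342 = 2 · 3^2 · 19.
Divisors of 342: 1, 2, 3, 6, 9, 18, 19, 38, 57, 114, 171, 342.
Evaluate successive powers at the divisors of 342:
263^1 ≡ 263
263^2 ≡ 218
263^3 ≡ 296
263^6 ≡ 254
263^9 ≡ 96
263^18 ≡ 191
263^19 ≡ 54
263^38 ≡ 28
263^57 ≡ 68
263^114 ≡ 292
263^171 ≡ 1
So ord_361(263) = 171.

171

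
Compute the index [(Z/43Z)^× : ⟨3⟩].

1

Since 3 ∈ (Z/43Z)^×, its order divides φ(43) = 43 − 1 = 42 = 2 · 3 · 7.
Divisors of 42: 1, 2, 3, 6, 7, 14, 21, 42.
Check 3^d mod 43 for each divisor in increasing order:
3^1 ≡ 3 (mod 43)
3^2 ≡ 9 (mod 43)
3^3 ≡ 27 (mod 43)
3^6 ≡ 41 (mod 43)
3^7 ≡ 37 (mod 43)
3^14 ≡ 36 (mod 43)
3^21 ≡ 42 (mod 43)
3^42 ≡ 1 (mod 43) ✓
So ord_43(3) = 42, hence |⟨3⟩| = 42.
[(Z/43Z)^× : ⟨3⟩] = 42/42 = 1.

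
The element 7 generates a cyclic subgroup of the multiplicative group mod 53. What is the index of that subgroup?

ord(7) | φ(53) = 53 − 1 = 52 = 2^2 · 13.
Divisors of 52: 1, 2, 4, 13, 26, 52.
Check 7^d mod 53 for each divisor in increasing order:
7^1 ≡ 7 (mod 53)
7^2 ≡ 49 (mod 53)
7^4 ≡ 16 (mod 53)
7^13 ≡ 52 (mod 53)
7^26 ≡ 1 (mod 53) ✓
So ord_53(7) = 26, hence |⟨7⟩| = 26.
[(Z/53Z)^× : ⟨7⟩] = 52/26 = 2.

2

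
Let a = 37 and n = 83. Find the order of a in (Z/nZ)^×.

By Lagrange's theorem, ord_83(37) divides φ(83) = 83 − 1 = 82 = 2 · 41.
Divisors of 82: 1, 2, 41, 82.
Compute 37^d (mod 83) for the divisors d until we hit 1:
37^1 ≡ 37 (mod 83)
37^2 ≡ 41 (mod 83)
37^41 ≡ 1 (mod 83) ✓
Hence ord(37) = 41.

41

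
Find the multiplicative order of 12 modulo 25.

The order of 12 must divide φ(25) = φ(5^2) = 5·(5−1) = 20 = 2^2 · 5.
Divisors of 20: 1, 2, 4, 5, 10, 20.
Check 12^d mod 25 for each divisor in increasing order:
12^1 ≡ 12
12^2 ≡ 19
12^4 ≡ 11
12^5 ≡ 7
12^10 ≡ 24
12^20 ≡ 1
So ord_25(12) = 20.

20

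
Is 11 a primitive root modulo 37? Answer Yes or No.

No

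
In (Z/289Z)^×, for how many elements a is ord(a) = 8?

φ(289) = φ(17^2) = 17·(17−1) = 272 = 2^4 · 17.
In a cyclic group of order 272, there are φ(d) elements of order d for each divisor d of 272, and zero for non-divisors.
8 = 2^3 divides 272, and φ(8) = 4.

4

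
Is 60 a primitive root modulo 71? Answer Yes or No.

No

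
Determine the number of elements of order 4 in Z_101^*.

φ(101) = 101 − 1 = 100 = 2^2 · 5^2.
(Z/101Z)^× is cyclic (|G| = 100); a cyclic group of order m has exactly φ(d) elements of each order d | m, and none otherwise.
4 = 2^2 divides 100, and φ(4) = 2.

2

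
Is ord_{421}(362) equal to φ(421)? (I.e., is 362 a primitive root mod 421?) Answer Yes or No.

No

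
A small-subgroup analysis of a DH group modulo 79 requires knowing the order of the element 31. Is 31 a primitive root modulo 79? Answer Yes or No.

φ(79) = 79 − 1 = 78 = 2 · 3 · 13.
An element g generates (Z/79Z)^× iff g^(78/q) ≢ 1 (mod 79) for each prime q ∈ {2, 3, 13}.
31^39 ≡ 1 (mod 79)  [q = 2: ≡ 1 ✗]
31^26 ≡ 55 (mod 79)  [q = 3: ≢ 1 ✓]
31^6 ≡ 64 (mod 79)  [q = 13: ≢ 1 ✓]
The check at q = 2 fails, so 31 generates a proper subgroup.

No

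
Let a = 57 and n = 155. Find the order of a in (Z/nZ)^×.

12

Since 57 ∈ (Z/155Z)^×, its order divides φ(155) = φ(5·31) = (5−1)·(31−1) = 4·30 = 120 = 2^3 · 3 · 5.
Divisors of 120: 1, 2, 3, 4, 5, 6, 8, 10, 12, 15, 20, 24, 30, 40, 60, 120.
Test each divisor d:
57^1 ≡ 57
57^2 ≡ 149
57^3 ≡ 123
57^4 ≡ 36
57^5 ≡ 37
57^6 ≡ 94
57^8 ≡ 56
57^10 ≡ 129
57^12 ≡ 1
So ord_155(57) = 12.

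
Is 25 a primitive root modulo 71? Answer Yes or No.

No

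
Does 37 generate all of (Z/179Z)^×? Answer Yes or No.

Yes

φ(179) = 179 − 1 = 178 = 2 · 89.
It suffices to check that the order of 37 is not a proper divisor of 178: compute 37^(178/q) for q ∈ {2, 89}.
37^89 ≡ 178 (mod 179)  [q = 2: ≢ 1 ✓]
37^2 ≡ 116 (mod 179)  [q = 89: ≢ 1 ✓]
Every test exponent gives a nontrivial residue, hence 37 generates the full group.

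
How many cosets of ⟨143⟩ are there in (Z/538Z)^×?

4

Since 143 ∈ (Z/538Z)^×, its order divides φ(538) = φ(2)·φ(269) = 1·268 = 268 = 2^2 · 67.
Divisors of 268: 1, 2, 4, 67, 134, 268.
Evaluate successive powers at the divisors of 268:
143^1 ≡ 143 (mod 538)
143^2 ≡ 5 (mod 538)
143^4 ≡ 25 (mod 538)
143^67 ≡ 1 (mod 538) ✓
Thus |⟨143⟩| = ord(143) = 67.
The index is φ(538) / ord(143) = 268 / 67 = 4.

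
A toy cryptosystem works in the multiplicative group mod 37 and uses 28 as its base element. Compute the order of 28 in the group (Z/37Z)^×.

By Lagrange's theorem, ord_37(28) divides φ(37) = 37 − 1 = 36 = 2^2 · 3^2.
Divisors of 36: 1, 2, 3, 4, 6, 9, 12, 18, 36.
Evaluate successive powers at the divisors of 36:
28^1 ≡ 28
28^2 ≡ 7
28^3 ≡ 11
28^4 ≡ 12
28^6 ≡ 10
28^9 ≡ 36
28^12 ≡ 26
28^18 ≡ 1
Therefore the multiplicative order of 28 modulo 37 is 18.

18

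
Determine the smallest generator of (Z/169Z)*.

2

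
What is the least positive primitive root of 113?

φ(113) = 113 − 1 = 112 = 2^4 · 7.
Test candidates g = 2, 3, … against the prime factors q ∈ {2, 7} of φ(113): g is a generator iff g^(112/q) ≢ 1 for every such q.
g = 2: 2^56 ≡ 1 — hits 1, so not a primitive root.
g = 3: 3^56 ≡ 112; 3^16 ≡ 49 — none is 1, so 3 is a primitive root.
So 3 is the smallest generator of (Z/113Z)^×.

3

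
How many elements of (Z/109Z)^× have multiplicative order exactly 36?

φ(109) = 109 − 1 = 108 = 2^2 · 3^3.
(Z/109Z)^× is cyclic (|G| = 108); a cyclic group of order m has exactly φ(d) elements of each order d | m, and none otherwise.
36 = 2^2 · 3^2 divides 108, and φ(36) = 12.

12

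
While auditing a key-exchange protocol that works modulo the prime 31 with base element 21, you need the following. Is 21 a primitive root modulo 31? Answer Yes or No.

φ(31) = 31 − 1 = 30 = 2 · 3 · 5.
Test 21^(30/q) mod 31 for each prime factor q of 30:
21^15 ≡ 30 (mod 31)  [q = 2: ≢ 1 ✓]
21^10 ≡ 5 (mod 31)  [q = 3: ≢ 1 ✓]
21^6 ≡ 2 (mod 31)  [q = 5: ≢ 1 ✓]
All checks pass, so 21 has order 30 and is a primitive root modulo 31.

Yes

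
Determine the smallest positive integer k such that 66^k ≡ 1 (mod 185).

ord(66) | φ(185) = φ(5·37) = (5−1)·(37−1) = 4·36 = 144 = 2^4 · 3^2.
Divisors of 144: 1, 2, 3, 4, 6, 8, 9, 12, 16, 18, 24, 36, 48, 72, 144.
Check 66^d mod 185 for each divisor in increasing order:
66^1 ≡ 66 (mod 185)
66^2 ≡ 101 (mod 185)
66^3 ≡ 6 (mod 185)
66^4 ≡ 26 (mod 185)
66^6 ≡ 36 (mod 185)
66^8 ≡ 121 (mod 185)
66^9 ≡ 31 (mod 185)
66^12 ≡ 1 (mod 185) ✓
Hence ord(66) = 12.

12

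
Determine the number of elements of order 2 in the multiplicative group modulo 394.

1

φ(394) = φ(2)·φ(197) = 1·196 = 196 = 2^2 · 7^2.
(Z/394Z)^× is cyclic (|G| = 196); a cyclic group of order m has exactly φ(d) elements of each order d | m, and none otherwise.
2 | 196, and φ(2) = 2 − 1 = 1.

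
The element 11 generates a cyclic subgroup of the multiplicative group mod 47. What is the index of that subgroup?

Since 11 ∈ (Z/47Z)^×, its order divides φ(47) = 47 − 1 = 46 = 2 · 23.
Divisors of 46: 1, 2, 23, 46.
Evaluate successive powers at the divisors of 46:
11^1 ≡ 11 (mod 47)
11^2 ≡ 27 (mod 47)
11^23 ≡ 46 (mod 47)
11^46 ≡ 1 (mod 47) ✓
So ord_47(11) = 46, hence |⟨11⟩| = 46.
Index = |(Z/47Z)^×| / |⟨11⟩| = 46 / 46 = 1.

1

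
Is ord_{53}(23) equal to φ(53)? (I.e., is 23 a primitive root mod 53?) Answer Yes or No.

No

φ(53) = 53 − 1 = 52 = 2^2 · 13.
An element g generates (Z/53Z)^× iff g^(52/q) ≢ 1 (mod 53) for each prime q ∈ {2, 13}.
23^26 ≡ 52 (mod 53)  [q = 2: ≢ 1 ✓]
23^4 ≡ 1 (mod 53)  [q = 13: ≡ 1 ✗]
Since 23^4 ≡ 1, the order of 23 divides 4 < 52, so 23 is not a primitive root.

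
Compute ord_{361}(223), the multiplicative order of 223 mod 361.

Since 223 ∈ (Z/361Z)^×, its order divides φ(361) = φ(19^2) = 19·(19−1) = 342 = 2 · 3^2 · 19.
Divisors of 342: 1, 2, 3, 6, 9, 18, 19, 38, 57, 114, 171, 342.
Check 223^d mod 361 for each divisor in increasing order:
223^1 ≡ 223 (mod 361)
223^2 ≡ 272 (mod 361)
223^3 ≡ 8 (mod 361)
223^6 ≡ 64 (mod 361)
223^9 ≡ 151 (mod 361)
223^18 ≡ 58 (mod 361)
223^19 ≡ 299 (mod 361)
223^38 ≡ 234 (mod 361)
223^57 ≡ 293 (mod 361)
223^114 ≡ 292 (mod 361)
223^171 ≡ 360 (mod 361)
223^342 ≡ 1 (mod 361) ✓
Therefore the multiplicative order of 223 modulo 361 is 342.

342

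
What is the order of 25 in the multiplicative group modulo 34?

The order of 25 must divide φ(34) = φ(2)·φ(17) = 1·16 = 16 = 2^4.
Divisors of 16: 1, 2, 4, 8, 16.
Check 25^d mod 34 for each divisor in increasing order:
25^1 ≡ 25
25^2 ≡ 13
25^4 ≡ 33
25^8 ≡ 1
The smallest such exponent is 8, so the order of 25 is 8.

8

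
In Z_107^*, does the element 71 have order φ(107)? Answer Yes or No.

φ(107) = 107 − 1 = 106 = 2 · 53.
71 is a primitive root mod 107 iff 71^(φ(107)/q) ≢ 1 for every prime q | φ(107), i.e. q ∈ {2, 53}.
71^53 ≡ 106 (mod 107)  [q = 2: ≢ 1 ✓]
71^2 ≡ 12 (mod 107)  [q = 53: ≢ 1 ✓]
All checks pass, so 71 has order 106 and is a primitive root modulo 107.

Yes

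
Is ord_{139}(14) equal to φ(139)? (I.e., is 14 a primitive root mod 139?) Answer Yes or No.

φ(139) = 139 − 1 = 138 = 2 · 3 · 23.
Test 14^(138/q) mod 139 for each prime factor q of 138:
14^69 ≡ 138 (mod 139)  [q = 2: ≢ 1 ✓]
14^46 ≡ 1 (mod 139)  [q = 3: ≡ 1 ✗]
14^6 ≡ 45 (mod 139)  [q = 23: ≢ 1 ✓]
14^46 ≡ 1 shows ord(14) | 46, strictly less than φ(139); not a primitive root.

No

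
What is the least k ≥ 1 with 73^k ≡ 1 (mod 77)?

ord(73) | φ(77) = φ(7·11) = (7−1)·(11−1) = 6·10 = 60 = 2^2 · 3 · 5.
Divisors of 60: 1, 2, 3, 4, 5, 6, 10, 12, 15, 20, 30, 60.
Check 73^d mod 77 for each divisor in increasing order:
73^1 ≡ 73 (mod 77)
73^2 ≡ 16 (mod 77)
73^3 ≡ 13 (mod 77)
73^4 ≡ 25 (mod 77)
73^5 ≡ 54 (mod 77)
73^6 ≡ 15 (mod 77)
73^10 ≡ 67 (mod 77)
73^12 ≡ 71 (mod 77)
73^15 ≡ 76 (mod 77)
73^20 ≡ 23 (mod 77)
73^30 ≡ 1 (mod 77) ✓
Hence ord(73) = 30.

30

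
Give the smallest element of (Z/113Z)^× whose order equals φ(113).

φ(113) = 113 − 1 = 112 = 2^4 · 7.
Test candidates g = 2, 3, … against the prime factors q ∈ {2, 7} of φ(113): g is a generator iff g^(112/q) ≢ 1 for every such q.
g = 2: 2^56 ≡ 1 — hits 1, so not a primitive root.
g = 3: 3^56 ≡ 112; 3^16 ≡ 49 — none is 1, so 3 is a primitive root.
The smallest primitive root modulo 113 is 3.

3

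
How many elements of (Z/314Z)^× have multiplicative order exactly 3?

2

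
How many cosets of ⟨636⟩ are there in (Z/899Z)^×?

6

Since 636 ∈ (Z/899Z)^×, its order divides φ(899) = φ(29·31) = (29−1)·(31−1) = 28·30 = 840 = 2^3 · 3 · 5 · 7.
Divisors of 840: 1, 2, 3, 4, 5, 6, 7, 8, 10, 12, 14, 15, 20, 21, 24, 28, 30, 35, 40, 42, 56, 60, 70, 84, 105, 120, 140, 168, 210, 280, 420, 840.
Check 636^d mod 899 for each divisor in increasing order:
636^1 ≡ 636 (mod 899)
636^2 ≡ 845 (mod 899)
636^3 ≡ 717 (mod 899)
636^4 ≡ 219 (mod 899)
636^5 ≡ 838 (mod 899)
636^6 ≡ 760 (mod 899)
636^7 ≡ 597 (mod 899)
636^8 ≡ 314 (mod 899)
636^10 ≡ 125 (mod 899)
636^12 ≡ 442 (mod 899)
636^14 ≡ 405 (mod 899)
636^15 ≡ 466 (mod 899)
636^20 ≡ 342 (mod 899)
636^21 ≡ 853 (mod 899)
636^24 ≡ 281 (mod 899)
636^28 ≡ 407 (mod 899)
636^30 ≡ 497 (mod 899)
636^35 ≡ 249 (mod 899)
636^40 ≡ 94 (mod 899)
636^42 ≡ 318 (mod 899)
636^56 ≡ 233 (mod 899)
636^60 ≡ 683 (mod 899)
636^70 ≡ 869 (mod 899)
636^84 ≡ 436 (mod 899)
636^105 ≡ 621 (mod 899)
636^120 ≡ 807 (mod 899)
636^140 ≡ 1 (mod 899) ✓
Thus |⟨636⟩| = ord(636) = 140.
[(Z/899Z)^× : ⟨636⟩] = 840/140 = 6.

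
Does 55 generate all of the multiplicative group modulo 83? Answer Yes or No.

Yes

φ(83) = 83 − 1 = 82 = 2 · 41.
55 is a primitive root mod 83 iff 55^(φ(83)/q) ≢ 1 for every prime q | φ(83), i.e. q ∈ {2, 41}.
55^41 ≡ 82 (mod 83)  [q = 2: ≢ 1 ✓]
55^2 ≡ 37 (mod 83)  [q = 41: ≢ 1 ✓]
All checks pass, so 55 has order 82 and is a primitive root modulo 83.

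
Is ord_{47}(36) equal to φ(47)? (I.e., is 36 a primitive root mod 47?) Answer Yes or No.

φ(47) = 47 − 1 = 46 = 2 · 23.
36 is a primitive root mod 47 iff 36^(φ(47)/q) ≢ 1 for every prime q | φ(47), i.e. q ∈ {2, 23}.
36^23 ≡ 1 (mod 47)  [q = 2: ≡ 1 ✗]
36^2 ≡ 27 (mod 47)  [q = 23: ≢ 1 ✓]
Since 36^23 ≡ 1, the order of 36 divides 23 < 46, so 36 is not a primitive root.

No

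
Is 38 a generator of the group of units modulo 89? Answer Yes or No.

Yes

φ(89) = 89 − 1 = 88 = 2^3 · 11.
38 is a primitive root mod 89 iff 38^(φ(89)/q) ≢ 1 for every prime q | φ(89), i.e. q ∈ {2, 11}.
38^44 ≡ 88 (mod 89)  [q = 2: ≢ 1 ✓]
38^8 ≡ 67 (mod 89)  [q = 11: ≢ 1 ✓]
None equal 1, so ord_89(38) = 88: 38 is a primitive root.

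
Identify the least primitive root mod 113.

φ(113) = 113 − 1 = 112 = 2^4 · 7.
g is a primitive root iff g^(112/q) ≢ 1 (mod 113) for each prime q ∈ {2, 7}.
g = 2: 2^56 ≡ 1 — hits 1, so not a primitive root.
g = 3: 3^56 ≡ 112; 3^16 ≡ 49 — none is 1, so 3 is a primitive root.
So 3 is the smallest generator of (Z/113Z)^×.

3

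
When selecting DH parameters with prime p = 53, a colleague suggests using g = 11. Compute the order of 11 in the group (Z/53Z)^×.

By Lagrange's theorem, ord_53(11) divides φ(53) = 53 − 1 = 52 = 2^2 · 13.
Divisors of 52: 1, 2, 4, 13, 26, 52.
Evaluate successive powers at the divisors of 52:
11^1 ≡ 11
11^2 ≡ 15
11^4 ≡ 13
11^13 ≡ 52
11^26 ≡ 1
Hence ord(11) = 26.

26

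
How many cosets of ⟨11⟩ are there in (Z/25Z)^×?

4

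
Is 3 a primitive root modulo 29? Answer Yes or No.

Yes

φ(29) = 29 − 1 = 28 = 2^2 · 7.
It suffices to check that the order of 3 is not a proper divisor of 28: compute 3^(28/q) for q ∈ {2, 7}.
3^14 ≡ 28 (mod 29)  [q = 2: ≢ 1 ✓]
3^4 ≡ 23 (mod 29)  [q = 7: ≢ 1 ✓]
None equal 1, so ord_29(3) = 28: 3 is a primitive root.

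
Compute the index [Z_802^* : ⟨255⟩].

Since 255 ∈ (Z/802Z)^×, its order divides φ(802) = φ(2)·φ(401) = 1·400 = 400 = 2^4 · 5^2.
Divisors of 400: 1, 2, 4, 5, 8, 10, 16, 20, 25, 40, 50, 80, 100, 200, 400.
Test each divisor d:
255^1 ≡ 255
255^2 ≡ 63
255^4 ≡ 761
255^5 ≡ 773
255^8 ≡ 77
255^10 ≡ 39
255^16 ≡ 315
255^20 ≡ 719
255^25 ≡ 1
So ord_802(255) = 25, hence |⟨255⟩| = 25.
[(Z/802Z)^× : ⟨255⟩] = 400/25 = 16.

16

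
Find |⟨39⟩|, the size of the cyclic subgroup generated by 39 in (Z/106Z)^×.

Since 39 ∈ (Z/106Z)^×, its order divides φ(106) = φ(2)·φ(53) = 1·52 = 52 = 2^2 · 13.
Divisors of 52: 1, 2, 4, 13, 26, 52.
Test each divisor d:
39^1 ≡ 39 (mod 106)
39^2 ≡ 37 (mod 106)
39^4 ≡ 97 (mod 106)
39^13 ≡ 83 (mod 106)
39^26 ≡ 105 (mod 106)
39^52 ≡ 1 (mod 106) ✓
Hence ord(39) = 52.

52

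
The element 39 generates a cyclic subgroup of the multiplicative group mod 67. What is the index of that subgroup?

2

ord(39) | φ(67) = 67 − 1 = 66 = 2 · 3 · 11.
Divisors of 66: 1, 2, 3, 6, 11, 22, 33, 66.
Test each divisor d:
39^1 ≡ 39 (mod 67)
39^2 ≡ 47 (mod 67)
39^3 ≡ 24 (mod 67)
39^6 ≡ 40 (mod 67)
39^11 ≡ 29 (mod 67)
39^22 ≡ 37 (mod 67)
39^33 ≡ 1 (mod 67) ✓
Thus |⟨39⟩| = ord(39) = 33.
[(Z/67Z)^× : ⟨39⟩] = 66/33 = 2.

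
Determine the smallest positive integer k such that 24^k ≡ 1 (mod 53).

13

ord(24) | φ(53) = 53 − 1 = 52 = 2^2 · 13.
Divisors of 52: 1, 2, 4, 13, 26, 52.
Evaluate successive powers at the divisors of 52:
24^1 ≡ 24
24^2 ≡ 46
24^4 ≡ 49
24^13 ≡ 1
So ord_53(24) = 13.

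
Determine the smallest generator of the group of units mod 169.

φ(169) = φ(13^2) = 13·(13−1) = 156 = 2^2 · 3 · 13.
Test candidates g = 2, 3, … against the prime factors q ∈ {2, 3, 13} of φ(169): g is a generator iff g^(156/q) ≢ 1 for every such q.
g = 2: 2^78 ≡ 168; 2^52 ≡ 146; 2^12 ≡ 40 — none is 1, so 2 is a primitive root.
Hence the least primitive root of 169 is 2.

2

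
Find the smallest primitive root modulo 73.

5

φ(73) = 73 − 1 = 72 = 2^3 · 3^2.
g is a primitive root iff g^(72/q) ≢ 1 (mod 73) for each prime q ∈ {2, 3}.
g = 2: 2^36 ≡ 1 — hits 1, so not a primitive root.
g = 3: 3^36 ≡ 1 — hits 1, so not a primitive root.
g = 4: 4^36 ≡ 1 — hits 1, so not a primitive root.
g = 5: 5^36 ≡ 72; 5^24 ≡ 8 — none is 1, so 5 is a primitive root.
The smallest primitive root modulo 73 is 5.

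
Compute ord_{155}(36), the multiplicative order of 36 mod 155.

By Lagrange's theorem, ord_155(36) divides φ(155) = φ(5·31) = (5−1)·(31−1) = 4·30 = 120 = 2^3 · 3 · 5.
Divisors of 120: 1, 2, 3, 4, 5, 6, 8, 10, 12, 15, 20, 24, 30, 40, 60, 120.
Test each divisor d:
36^1 ≡ 36 (mod 155)
36^2 ≡ 56 (mod 155)
36^3 ≡ 1 (mod 155) ✓
The smallest such exponent is 3, so the order of 36 is 3.

3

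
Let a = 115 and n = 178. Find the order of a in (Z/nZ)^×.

ord(115) | φ(178) = φ(2)·φ(89) = 1·88 = 88 = 2^3 · 11.
Divisors of 88: 1, 2, 4, 8, 11, 22, 44, 88.
Evaluate successive powers at the divisors of 88:
115^1 ≡ 115 (mod 178)
115^2 ≡ 53 (mod 178)
115^4 ≡ 139 (mod 178)
115^8 ≡ 97 (mod 178)
115^11 ≡ 77 (mod 178)
115^22 ≡ 55 (mod 178)
115^44 ≡ 177 (mod 178)
115^88 ≡ 1 (mod 178) ✓
Hence ord(115) = 88.

88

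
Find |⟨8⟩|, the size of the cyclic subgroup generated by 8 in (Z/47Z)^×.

23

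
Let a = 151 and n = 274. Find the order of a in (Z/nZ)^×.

Since 151 ∈ (Z/274Z)^×, its order divides φ(274) = φ(2)·φ(137) = 1·136 = 136 = 2^3 · 17.
Divisors of 136: 1, 2, 4, 8, 17, 34, 68, 136.
Test each divisor d:
151^1 ≡ 151 (mod 274)
151^2 ≡ 59 (mod 274)
151^4 ≡ 193 (mod 274)
151^8 ≡ 259 (mod 274)
151^17 ≡ 273 (mod 274)
151^34 ≡ 1 (mod 274) ✓
So ord_274(151) = 34.

34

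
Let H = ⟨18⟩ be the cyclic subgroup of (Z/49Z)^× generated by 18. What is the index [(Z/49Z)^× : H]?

14

ord(18) | φ(49) = φ(7^2) = 7·(7−1) = 42 = 2 · 3 · 7.
Divisors of 42: 1, 2, 3, 6, 7, 14, 21, 42.
Evaluate successive powers at the divisors of 42:
18^1 ≡ 18
18^2 ≡ 30
18^3 ≡ 1
Thus |⟨18⟩| = ord(18) = 3.
The index is φ(49) / ord(18) = 42 / 3 = 14.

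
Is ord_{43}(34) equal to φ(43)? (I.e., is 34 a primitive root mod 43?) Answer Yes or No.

φ(43) = 43 − 1 = 42 = 2 · 3 · 7.
Test 34^(42/q) mod 43 for each prime factor q of 42:
34^21 ≡ 42 (mod 43)  [q = 2: ≢ 1 ✓]
34^14 ≡ 6 (mod 43)  [q = 3: ≢ 1 ✓]
34^6 ≡ 4 (mod 43)  [q = 7: ≢ 1 ✓]
Every test exponent gives a nontrivial residue, hence 34 generates the full group.

Yes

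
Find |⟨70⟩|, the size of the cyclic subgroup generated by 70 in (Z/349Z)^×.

174

Since 70 ∈ (Z/349Z)^×, its order divides φ(349) = 349 − 1 = 348 = 2^2 · 3 · 29.
Divisors of 348: 1, 2, 3, 4, 6, 12, 29, 58, 87, 116, 174, 348.
Test each divisor d:
70^1 ≡ 70 (mod 349)
70^2 ≡ 14 (mod 349)
70^3 ≡ 282 (mod 349)
70^4 ≡ 196 (mod 349)
70^6 ≡ 301 (mod 349)
70^12 ≡ 210 (mod 349)
70^29 ≡ 123 (mod 349)
70^58 ≡ 122 (mod 349)
70^87 ≡ 348 (mod 349)
70^116 ≡ 226 (mod 349)
70^174 ≡ 1 (mod 349) ✓
Therefore the multiplicative order of 70 modulo 349 is 174.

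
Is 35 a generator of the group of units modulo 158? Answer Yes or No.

Yes

φ(158) = φ(2)·φ(79) = 1·78 = 78 = 2 · 3 · 13.
It suffices to check that the order of 35 is not a proper divisor of 78: compute 35^(78/q) for q ∈ {2, 3, 13}.
35^39 ≡ 157 (mod 158)  [q = 2: ≢ 1 ✓]
35^26 ≡ 23 (mod 158)  [q = 3: ≢ 1 ✓]
35^6 ≡ 89 (mod 158)  [q = 13: ≢ 1 ✓]
Every test exponent gives a nontrivial residue, hence 35 generates the full group.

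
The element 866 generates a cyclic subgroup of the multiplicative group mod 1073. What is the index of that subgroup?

4

ord(866) | φ(1073) = φ(29·37) = (29−1)·(37−1) = 28·36 = 1008 = 2^4 · 3^2 · 7.
Divisors of 1008: 1, 2, 3, 4, 6, 7, 8, 9, 12, 14, 16, 18, 21, 24, 28, 36, 42, 48, 56, 63, 72, 84, 112, 126, 144, 168, 252, 336, 504, 1008.
Evaluate successive powers at the divisors of 1008:
866^1 ≡ 866
866^2 ≡ 1002
866^3 ≡ 748
866^4 ≡ 749
866^6 ≡ 471
866^7 ≡ 146
866^8 ≡ 895
866^9 ≡ 364
866^12 ≡ 803
866^14 ≡ 929
866^16 ≡ 567
866^18 ≡ 517
866^21 ≡ 436
866^24 ≡ 1009
866^28 ≡ 349
866^36 ≡ 112
866^42 ≡ 175
866^48 ≡ 877
866^56 ≡ 552
866^63 ≡ 117
866^72 ≡ 741
866^84 ≡ 581
866^112 ≡ 1045
866^126 ≡ 813
866^144 ≡ 778
866^168 ≡ 639
866^252 ≡ 1
So ord_1073(866) = 252, hence |⟨866⟩| = 252.
The index is φ(1073) / ord(866) = 1008 / 252 = 4.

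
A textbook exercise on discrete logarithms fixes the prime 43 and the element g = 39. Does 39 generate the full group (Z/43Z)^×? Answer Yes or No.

No

φ(43) = 43 − 1 = 42 = 2 · 3 · 7.
It suffices to check that the order of 39 is not a proper divisor of 42: compute 39^(42/q) for q ∈ {2, 3, 7}.
39^21 ≡ 42 (mod 43)  [q = 2: ≢ 1 ✓]
39^14 ≡ 1 (mod 43)  [q = 3: ≡ 1 ✗]
39^6 ≡ 11 (mod 43)  [q = 7: ≢ 1 ✓]
39^14 ≡ 1 shows ord(39) | 14, strictly less than φ(43); not a primitive root.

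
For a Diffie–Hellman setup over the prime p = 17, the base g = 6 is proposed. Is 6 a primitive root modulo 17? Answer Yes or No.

Yes

φ(17) = 17 − 1 = 16 = 2^4.
Test 6^(16/q) mod 17 for each prime factor q of 16:
6^8 ≡ 16 (mod 17)  [q = 2: ≢ 1 ✓]
Every test exponent gives a nontrivial residue, hence 6 generates the full group.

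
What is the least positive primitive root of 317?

φ(317) = 317 − 1 = 316 = 2^2 · 79.
g is a primitive root iff g^(316/q) ≢ 1 (mod 317) for each prime q ∈ {2, 79}.
g = 2: 2^158 ≡ 316; 2^4 ≡ 16 — none is 1, so 2 is a primitive root.
The smallest primitive root modulo 317 is 2.

2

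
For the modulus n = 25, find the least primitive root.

φ(25) = φ(5^2) = 5·(5−1) = 20 = 2^2 · 5.
g is a primitive root iff g^(20/q) ≢ 1 (mod 25) for each prime q ∈ {2, 5}.
g = 2: 2^10 ≡ 24; 2^4 ≡ 16 — none is 1, so 2 is a primitive root.
The smallest primitive root modulo 25 is 2.

2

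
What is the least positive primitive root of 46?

5

φ(46) = φ(2)·φ(23) = 1·22 = 22 = 2 · 11.
Test candidates g = 2, 3, … against the prime factors q ∈ {2, 11} of φ(46): g is a generator iff g^(22/q) ≢ 1 for every such q.
g = 2: gcd(2, 46) = 2 > 1, not a unit — skip.
g = 3: 3^11 ≡ 1 — hits 1, so not a primitive root.
g = 4: gcd(4, 46) = 2 > 1, not a unit — skip.
g = 5: 5^11 ≡ 45; 5^2 ≡ 25 — none is 1, so 5 is a primitive root.
Hence the least primitive root of 46 is 5.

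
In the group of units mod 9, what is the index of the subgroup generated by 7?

2

By Lagrange's theorem, ord_9(7) divides φ(9) = φ(3^2) = 3·(3−1) = 6 = 2 · 3.
Divisors of 6: 1, 2, 3, 6.
Check 7^d mod 9 for each divisor in increasing order:
7^1 ≡ 7
7^2 ≡ 4
7^3 ≡ 1
So ord_9(7) = 3, hence |⟨7⟩| = 3.
[(Z/9Z)^× : ⟨7⟩] = 6/3 = 2.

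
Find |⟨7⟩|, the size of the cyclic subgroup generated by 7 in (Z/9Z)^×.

3

The order of 7 must divide φ(9) = φ(3^2) = 3·(3−1) = 6 = 2 · 3.
Divisors of 6: 1, 2, 3, 6.
Check 7^d mod 9 for each divisor in increasing order:
7^1 ≡ 7 (mod 9)
7^2 ≡ 4 (mod 9)
7^3 ≡ 1 (mod 9) ✓
So ord_9(7) = 3.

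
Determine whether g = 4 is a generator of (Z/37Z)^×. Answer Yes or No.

No

φ(37) = 37 − 1 = 36 = 2^2 · 3^2.
It suffices to check that the order of 4 is not a proper divisor of 36: compute 4^(36/q) for q ∈ {2, 3}.
4^18 ≡ 1 (mod 37)  [q = 2: ≡ 1 ✗]
4^12 ≡ 10 (mod 37)  [q = 3: ≢ 1 ✓]
Since 4^18 ≡ 1, the order of 4 divides 18 < 36, so 4 is not a primitive root.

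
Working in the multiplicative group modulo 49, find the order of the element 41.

14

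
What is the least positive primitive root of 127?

3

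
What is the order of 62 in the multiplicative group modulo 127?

ord(62) | φ(127) = 127 − 1 = 126 = 2 · 3^2 · 7.
Divisors of 126: 1, 2, 3, 6, 7, 9, 14, 18, 21, 42, 63, 126.
Compute 62^d (mod 127) for the divisors d until we hit 1:
62^1 ≡ 62 (mod 127)
62^2 ≡ 34 (mod 127)
62^3 ≡ 76 (mod 127)
62^6 ≡ 61 (mod 127)
62^7 ≡ 99 (mod 127)
62^9 ≡ 64 (mod 127)
62^14 ≡ 22 (mod 127)
62^18 ≡ 32 (mod 127)
62^21 ≡ 19 (mod 127)
62^42 ≡ 107 (mod 127)
62^63 ≡ 1 (mod 127) ✓
Therefore the multiplicative order of 62 modulo 127 is 63.

63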